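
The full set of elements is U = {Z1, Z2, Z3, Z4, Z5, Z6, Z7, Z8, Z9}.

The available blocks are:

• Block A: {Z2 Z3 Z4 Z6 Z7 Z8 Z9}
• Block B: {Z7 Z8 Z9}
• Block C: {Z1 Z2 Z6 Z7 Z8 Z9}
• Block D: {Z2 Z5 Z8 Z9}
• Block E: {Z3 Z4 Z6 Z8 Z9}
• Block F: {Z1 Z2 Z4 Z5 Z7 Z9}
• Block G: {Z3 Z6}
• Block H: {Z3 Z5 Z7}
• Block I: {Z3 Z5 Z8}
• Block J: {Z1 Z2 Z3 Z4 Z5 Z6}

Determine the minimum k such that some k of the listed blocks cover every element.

2

E and F cover everything between them: the union {Z1, Z2, Z3, Z4, Z5, Z6, Z7, Z8, Z9} is all of U.
No single block has all 9 elements (the largest, A, has 7), so 2 is optimal.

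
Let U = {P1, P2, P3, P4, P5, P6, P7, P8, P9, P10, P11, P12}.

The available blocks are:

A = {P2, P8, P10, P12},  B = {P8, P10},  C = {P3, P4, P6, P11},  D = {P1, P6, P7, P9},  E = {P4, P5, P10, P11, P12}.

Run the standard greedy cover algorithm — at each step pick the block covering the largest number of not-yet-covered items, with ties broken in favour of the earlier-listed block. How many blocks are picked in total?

4

Greedy: pick E (covers 5 new) → pick D (covers 4 new) → pick A (covers 2 new) → pick C (covers 1 new). Total picks: 4.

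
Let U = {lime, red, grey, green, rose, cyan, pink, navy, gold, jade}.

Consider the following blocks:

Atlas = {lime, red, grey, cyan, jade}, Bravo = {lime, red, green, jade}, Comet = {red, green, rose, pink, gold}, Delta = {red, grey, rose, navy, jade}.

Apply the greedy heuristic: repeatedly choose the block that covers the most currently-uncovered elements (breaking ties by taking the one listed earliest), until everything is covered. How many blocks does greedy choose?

3

Greedy: pick Atlas (covers 5 new) → pick Comet (covers 4 new) → pick Delta (covers 1 new). Total picks: 3.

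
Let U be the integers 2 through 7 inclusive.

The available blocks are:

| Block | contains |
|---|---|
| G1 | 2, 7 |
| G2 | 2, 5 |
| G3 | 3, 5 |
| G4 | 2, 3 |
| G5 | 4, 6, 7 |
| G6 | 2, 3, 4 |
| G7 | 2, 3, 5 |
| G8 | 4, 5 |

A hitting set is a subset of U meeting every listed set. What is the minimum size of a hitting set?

3

The 3 points {2, 5, 7} hit every block.
No choice of 2 points meets every block, so 3 is the minimum.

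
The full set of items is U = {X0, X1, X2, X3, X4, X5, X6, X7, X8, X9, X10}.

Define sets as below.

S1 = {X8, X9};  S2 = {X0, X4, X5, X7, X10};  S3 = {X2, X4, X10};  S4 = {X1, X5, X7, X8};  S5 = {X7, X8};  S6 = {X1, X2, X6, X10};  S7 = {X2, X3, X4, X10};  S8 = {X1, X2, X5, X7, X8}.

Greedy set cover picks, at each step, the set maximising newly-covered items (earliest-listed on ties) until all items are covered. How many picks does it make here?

4

Greedy: pick S2 (covers 5 new) → pick S6 (covers 3 new) → pick S1 (covers 2 new) → pick S7 (covers 1 new). Total picks: 4.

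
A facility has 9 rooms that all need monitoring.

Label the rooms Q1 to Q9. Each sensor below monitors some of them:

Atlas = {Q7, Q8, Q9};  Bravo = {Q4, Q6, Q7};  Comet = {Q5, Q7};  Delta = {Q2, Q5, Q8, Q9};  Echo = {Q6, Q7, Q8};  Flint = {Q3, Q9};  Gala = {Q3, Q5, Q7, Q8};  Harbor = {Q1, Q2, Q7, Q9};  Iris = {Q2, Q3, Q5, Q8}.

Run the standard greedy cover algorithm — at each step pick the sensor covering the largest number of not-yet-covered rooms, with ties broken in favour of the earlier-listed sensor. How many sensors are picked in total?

4

Greedy: pick Delta (covers 4 new) → pick Bravo (covers 3 new) → pick Flint (covers 1 new) → pick Harbor (covers 1 new). Total picks: 4.
(The true minimum cover uses only 3 sensors, so greedy is not optimal here.)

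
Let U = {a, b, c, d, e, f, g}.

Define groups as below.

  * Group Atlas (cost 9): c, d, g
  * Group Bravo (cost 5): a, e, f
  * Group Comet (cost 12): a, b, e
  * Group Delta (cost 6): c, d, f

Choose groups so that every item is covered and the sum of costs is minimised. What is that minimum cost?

26

Atlas, Bravo, Comet together cover every item (Atlas ∪ Bravo ∪ Comet = {a, b, c, d, e, f, g}); total cost 9 + 5 + 12 = 26.
No covering selection has total cost below 26.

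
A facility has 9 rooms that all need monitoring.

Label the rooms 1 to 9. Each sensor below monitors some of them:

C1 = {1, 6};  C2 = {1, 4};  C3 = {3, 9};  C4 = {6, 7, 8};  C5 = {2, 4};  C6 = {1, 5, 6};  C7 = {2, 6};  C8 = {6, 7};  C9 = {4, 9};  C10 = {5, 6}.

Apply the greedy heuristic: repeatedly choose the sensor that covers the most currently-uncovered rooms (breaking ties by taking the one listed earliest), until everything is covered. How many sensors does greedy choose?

5

Greedy: pick C4 (covers 3 new) → pick C2 (covers 2 new) → pick C3 (covers 2 new) → pick C5 (covers 1 new) → pick C6 (covers 1 new). Total picks: 5.
(The true minimum cover uses only 4 sensors, so greedy is not optimal here.)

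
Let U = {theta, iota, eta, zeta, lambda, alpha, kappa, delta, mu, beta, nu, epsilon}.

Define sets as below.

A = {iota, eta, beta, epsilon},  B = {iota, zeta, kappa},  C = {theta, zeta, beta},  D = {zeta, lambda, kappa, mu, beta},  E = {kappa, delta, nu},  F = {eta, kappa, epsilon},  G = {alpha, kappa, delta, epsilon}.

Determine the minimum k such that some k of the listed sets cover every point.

A, C, D, E, and G cover everything between them: the union {theta, iota, eta, zeta, lambda, alpha, kappa, delta, mu, beta, nu, epsilon} is all of U.
No 4 of the 7 sets cover everything (all 35 combinations miss at least one point), so 5 is optimal.

5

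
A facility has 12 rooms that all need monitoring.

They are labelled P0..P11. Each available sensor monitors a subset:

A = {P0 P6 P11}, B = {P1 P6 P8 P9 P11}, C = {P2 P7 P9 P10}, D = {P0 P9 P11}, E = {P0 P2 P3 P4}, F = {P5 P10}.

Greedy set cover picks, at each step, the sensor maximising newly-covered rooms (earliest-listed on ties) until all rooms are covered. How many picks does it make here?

Greedy: pick B (covers 5 new) → pick E (covers 4 new) → pick C (covers 2 new) → pick F (covers 1 new). Total picks: 4.

4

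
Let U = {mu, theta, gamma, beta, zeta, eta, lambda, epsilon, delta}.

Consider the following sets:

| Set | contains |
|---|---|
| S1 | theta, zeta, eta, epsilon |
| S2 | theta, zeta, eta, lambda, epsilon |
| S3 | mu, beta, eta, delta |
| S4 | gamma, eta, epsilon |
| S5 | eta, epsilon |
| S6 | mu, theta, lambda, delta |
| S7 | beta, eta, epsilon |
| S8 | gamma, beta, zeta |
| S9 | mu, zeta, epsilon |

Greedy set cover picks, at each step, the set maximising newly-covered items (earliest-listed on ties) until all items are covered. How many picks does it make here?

3

Greedy: pick S2 (covers 5 new) → pick S3 (covers 3 new) → pick S4 (covers 1 new). Total picks: 3.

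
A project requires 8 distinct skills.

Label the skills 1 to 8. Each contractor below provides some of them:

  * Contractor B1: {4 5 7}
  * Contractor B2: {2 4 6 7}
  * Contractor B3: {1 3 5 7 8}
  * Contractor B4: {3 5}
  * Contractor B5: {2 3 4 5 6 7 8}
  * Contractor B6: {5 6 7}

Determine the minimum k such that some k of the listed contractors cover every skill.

B2 and B3 together: B2 ∪ B3 = {1, 2, 3, 4, 5, 6, 7, 8} — every skill is covered.
No single contractor has all 8 skills (the largest, B5, has 7), so 2 is optimal.

2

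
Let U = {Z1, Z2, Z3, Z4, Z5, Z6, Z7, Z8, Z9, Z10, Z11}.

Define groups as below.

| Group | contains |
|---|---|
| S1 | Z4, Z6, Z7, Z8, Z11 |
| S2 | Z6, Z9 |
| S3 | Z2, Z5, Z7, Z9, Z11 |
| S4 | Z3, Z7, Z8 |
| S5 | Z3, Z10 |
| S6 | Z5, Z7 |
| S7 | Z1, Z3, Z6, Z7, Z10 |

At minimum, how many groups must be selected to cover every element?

3

Take {S1, S3, S7}. Their union is {Z1, Z2, Z3, Z4, Z5, Z6, Z7, Z8, Z9, Z10, Z11}, which is all 11 elements.
Each group has at most 5 elements, and 2·5 = 10 < 11 — so at least 3 groups are needed, and 3 is optimal.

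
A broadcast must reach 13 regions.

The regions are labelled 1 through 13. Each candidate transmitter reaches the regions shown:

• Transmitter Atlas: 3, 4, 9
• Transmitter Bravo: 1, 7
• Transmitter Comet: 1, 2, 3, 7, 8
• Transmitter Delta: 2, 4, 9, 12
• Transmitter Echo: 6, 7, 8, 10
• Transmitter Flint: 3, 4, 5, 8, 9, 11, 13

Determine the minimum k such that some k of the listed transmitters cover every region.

Bravo and Delta and Echo and Flint together: Bravo ∪ Delta ∪ Echo ∪ Flint = {1, 2, 3, 4, 5, 6, 7, 8, 9, 10, 11, 12, 13} — every region is covered.
No 3 of the 6 transmitters cover everything (all 20 combinations miss at least one region), so 4 is optimal.

4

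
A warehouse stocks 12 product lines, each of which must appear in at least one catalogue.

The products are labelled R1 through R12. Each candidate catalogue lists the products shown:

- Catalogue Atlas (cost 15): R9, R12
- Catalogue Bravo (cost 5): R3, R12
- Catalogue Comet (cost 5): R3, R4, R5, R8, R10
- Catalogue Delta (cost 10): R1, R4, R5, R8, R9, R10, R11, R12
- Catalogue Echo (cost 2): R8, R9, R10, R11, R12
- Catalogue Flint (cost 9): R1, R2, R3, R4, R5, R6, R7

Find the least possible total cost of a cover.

11

Echo, Flint together cover every product (Echo ∪ Flint = {R1, R2, R3, R4, R5, R6, R7, R8, R9, R10, R11, R12}); total cost 2 + 9 = 11.
No covering selection has total cost below 11.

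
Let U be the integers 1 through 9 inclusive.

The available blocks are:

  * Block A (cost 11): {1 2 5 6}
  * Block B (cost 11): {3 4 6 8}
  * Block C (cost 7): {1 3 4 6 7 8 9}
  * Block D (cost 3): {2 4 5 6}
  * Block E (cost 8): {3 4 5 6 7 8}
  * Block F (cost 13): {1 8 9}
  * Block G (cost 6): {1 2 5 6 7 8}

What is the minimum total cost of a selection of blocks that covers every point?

10

C, D together cover every point (C ∪ D = {1, 2, 3, 4, 5, 6, 7, 8, 9}); total cost 7 + 3 = 10.
No covering selection has total cost below 10.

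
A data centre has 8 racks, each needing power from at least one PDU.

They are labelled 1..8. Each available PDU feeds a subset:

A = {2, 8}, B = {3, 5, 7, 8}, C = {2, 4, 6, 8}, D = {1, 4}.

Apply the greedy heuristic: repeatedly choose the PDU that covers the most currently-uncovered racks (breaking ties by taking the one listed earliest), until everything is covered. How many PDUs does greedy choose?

Greedy: pick B (covers 4 new) → pick C (covers 3 new) → pick D (covers 1 new). Total picks: 3.

3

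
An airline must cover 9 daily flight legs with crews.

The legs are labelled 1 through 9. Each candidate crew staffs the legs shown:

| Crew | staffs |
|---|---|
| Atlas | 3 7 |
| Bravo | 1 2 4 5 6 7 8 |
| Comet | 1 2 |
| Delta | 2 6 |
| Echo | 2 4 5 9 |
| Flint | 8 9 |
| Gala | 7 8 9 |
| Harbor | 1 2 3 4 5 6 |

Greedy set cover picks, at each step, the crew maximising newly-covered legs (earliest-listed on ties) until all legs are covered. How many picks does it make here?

3

Greedy: pick Bravo (covers 7 new) → pick Atlas (covers 1 new) → pick Echo (covers 1 new). Total picks: 3.
(The true minimum cover uses only 2 crews, so greedy is not optimal here.)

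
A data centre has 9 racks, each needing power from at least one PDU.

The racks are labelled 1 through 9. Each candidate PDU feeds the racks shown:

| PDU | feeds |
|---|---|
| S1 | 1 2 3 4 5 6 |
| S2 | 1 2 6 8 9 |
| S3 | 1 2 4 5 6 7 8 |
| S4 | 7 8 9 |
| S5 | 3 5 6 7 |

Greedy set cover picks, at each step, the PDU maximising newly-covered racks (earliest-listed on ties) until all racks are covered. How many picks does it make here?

Greedy: pick S3 (covers 7 new) → pick S1 (covers 1 new) → pick S2 (covers 1 new). Total picks: 3.
(The true minimum cover uses only 2 PDUs, so greedy is not optimal here.)

3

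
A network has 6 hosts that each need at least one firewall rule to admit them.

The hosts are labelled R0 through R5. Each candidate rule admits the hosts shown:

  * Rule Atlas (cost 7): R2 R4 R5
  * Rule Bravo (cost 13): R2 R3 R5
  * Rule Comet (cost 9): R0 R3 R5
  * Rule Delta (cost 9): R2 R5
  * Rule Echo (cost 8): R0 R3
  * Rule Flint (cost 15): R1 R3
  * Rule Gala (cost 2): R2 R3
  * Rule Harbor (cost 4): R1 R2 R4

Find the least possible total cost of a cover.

13

Comet, Harbor together cover every host (Comet ∪ Harbor = {R0, R1, R2, R3, R4, R5}); total cost 9 + 4 = 13.
The greedy pick Gala, Harbor, Comet costs 15; no covering selection beats 13.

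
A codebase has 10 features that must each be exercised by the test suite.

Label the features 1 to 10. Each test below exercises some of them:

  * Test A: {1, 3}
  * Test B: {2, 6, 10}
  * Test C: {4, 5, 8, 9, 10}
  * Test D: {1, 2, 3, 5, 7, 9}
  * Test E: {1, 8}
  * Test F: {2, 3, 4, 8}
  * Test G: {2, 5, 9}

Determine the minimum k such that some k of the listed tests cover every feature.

Take {B, D, F}. Their union is {1, 2, 3, 4, 5, 6, 7, 8, 9, 10}, which is all 10 features.
Only B contains 6, so B is forced; the remaining 7 features need at least 2 more tests (each remaining test adds at most 5) — so at least 3 tests are needed, and 3 is optimal.

3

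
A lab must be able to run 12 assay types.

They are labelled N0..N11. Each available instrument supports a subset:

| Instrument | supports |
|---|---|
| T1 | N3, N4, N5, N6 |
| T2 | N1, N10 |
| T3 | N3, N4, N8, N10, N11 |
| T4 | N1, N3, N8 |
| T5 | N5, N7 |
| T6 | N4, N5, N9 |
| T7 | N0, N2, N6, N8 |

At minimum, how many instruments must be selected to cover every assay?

Take {T3, T4, T5, T6, T7}. Their union is {N0, N1, N2, N3, N4, N5, N6, N7, N8, N9, N10, N11}, which is all 12 assays.
No 4 of the 7 instruments cover everything (all 35 combinations miss at least one assay), so 5 is optimal.

5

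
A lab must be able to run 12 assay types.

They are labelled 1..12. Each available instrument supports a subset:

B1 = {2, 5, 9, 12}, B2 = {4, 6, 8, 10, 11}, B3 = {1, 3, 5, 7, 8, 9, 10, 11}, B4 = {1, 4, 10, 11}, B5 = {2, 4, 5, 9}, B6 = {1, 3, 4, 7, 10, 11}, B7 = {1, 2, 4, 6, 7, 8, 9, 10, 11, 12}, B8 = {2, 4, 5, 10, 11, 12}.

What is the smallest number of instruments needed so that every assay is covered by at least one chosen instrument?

B3 and B7 together: B3 ∪ B7 = {1, 2, 3, 4, 5, 6, 7, 8, 9, 10, 11, 12} — every assay is covered.
No single instrument has all 12 assays (the largest, B7, has 10), so 2 is optimal.

2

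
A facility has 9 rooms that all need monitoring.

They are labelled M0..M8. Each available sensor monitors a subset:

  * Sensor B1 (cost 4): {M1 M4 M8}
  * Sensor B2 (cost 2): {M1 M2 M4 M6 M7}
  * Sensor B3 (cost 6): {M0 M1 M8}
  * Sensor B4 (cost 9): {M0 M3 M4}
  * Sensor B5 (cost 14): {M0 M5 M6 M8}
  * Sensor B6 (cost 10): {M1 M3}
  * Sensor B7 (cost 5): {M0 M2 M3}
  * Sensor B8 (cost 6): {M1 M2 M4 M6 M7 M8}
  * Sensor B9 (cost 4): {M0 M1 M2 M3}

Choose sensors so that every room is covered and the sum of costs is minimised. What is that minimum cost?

20

B2, B5, B9 together cover every room (B2 ∪ B5 ∪ B9 = {M0, M1, M2, M3, M4, M5, M6, M7, M8}); total cost 2 + 14 + 4 = 20.
The greedy pick B2, B9, B1, B5 costs 24; no covering selection beats 20.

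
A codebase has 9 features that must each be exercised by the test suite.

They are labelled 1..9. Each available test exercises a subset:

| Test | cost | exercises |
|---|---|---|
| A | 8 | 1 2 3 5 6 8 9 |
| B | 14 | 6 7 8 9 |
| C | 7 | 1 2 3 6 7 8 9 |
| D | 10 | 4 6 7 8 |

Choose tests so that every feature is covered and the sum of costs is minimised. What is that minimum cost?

18

A, D together cover every feature (A ∪ D = {1, 2, 3, 4, 5, 6, 7, 8, 9}); total cost 8 + 10 = 18.
The greedy pick C, A, D costs 25; no covering selection beats 18.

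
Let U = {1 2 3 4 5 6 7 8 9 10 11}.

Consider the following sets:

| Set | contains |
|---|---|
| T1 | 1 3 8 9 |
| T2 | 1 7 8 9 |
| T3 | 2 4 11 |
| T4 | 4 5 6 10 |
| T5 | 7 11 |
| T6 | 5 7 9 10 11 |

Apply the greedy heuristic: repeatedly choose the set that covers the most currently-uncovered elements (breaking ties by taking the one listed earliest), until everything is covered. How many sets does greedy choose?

Greedy: pick T6 (covers 5 new) → pick T1 (covers 3 new) → pick T3 (covers 2 new) → pick T4 (covers 1 new). Total picks: 4.

4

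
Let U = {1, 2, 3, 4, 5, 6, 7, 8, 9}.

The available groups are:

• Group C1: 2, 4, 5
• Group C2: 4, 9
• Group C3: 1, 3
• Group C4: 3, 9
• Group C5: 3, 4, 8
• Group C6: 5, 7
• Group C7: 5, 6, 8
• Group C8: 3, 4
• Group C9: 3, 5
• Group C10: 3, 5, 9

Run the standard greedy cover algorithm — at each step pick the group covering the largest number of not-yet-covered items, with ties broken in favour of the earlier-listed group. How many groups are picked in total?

Greedy: pick C1 (covers 3 new) → pick C3 (covers 2 new) → pick C7 (covers 2 new) → pick C2 (covers 1 new) → pick C6 (covers 1 new). Total picks: 5.

5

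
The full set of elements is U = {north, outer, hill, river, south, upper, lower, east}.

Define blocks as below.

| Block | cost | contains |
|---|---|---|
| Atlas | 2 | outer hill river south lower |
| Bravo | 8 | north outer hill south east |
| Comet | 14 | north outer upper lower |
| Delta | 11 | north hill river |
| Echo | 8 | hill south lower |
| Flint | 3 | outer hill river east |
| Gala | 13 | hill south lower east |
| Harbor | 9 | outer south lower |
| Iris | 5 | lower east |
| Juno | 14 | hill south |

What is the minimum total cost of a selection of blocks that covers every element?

Atlas, Comet, Flint together cover every element (Atlas ∪ Comet ∪ Flint = {north, outer, hill, river, south, upper, lower, east}); total cost 2 + 14 + 3 = 19.
No covering selection has total cost below 19.

19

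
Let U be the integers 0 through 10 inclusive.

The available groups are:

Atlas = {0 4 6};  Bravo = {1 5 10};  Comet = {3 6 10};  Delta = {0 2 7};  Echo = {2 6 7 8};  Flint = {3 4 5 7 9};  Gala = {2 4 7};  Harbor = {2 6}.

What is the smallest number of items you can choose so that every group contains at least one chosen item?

3

The 3 items {5, 6, 7} hit every group.
No choice of 2 items meets every group, so 3 is the minimum.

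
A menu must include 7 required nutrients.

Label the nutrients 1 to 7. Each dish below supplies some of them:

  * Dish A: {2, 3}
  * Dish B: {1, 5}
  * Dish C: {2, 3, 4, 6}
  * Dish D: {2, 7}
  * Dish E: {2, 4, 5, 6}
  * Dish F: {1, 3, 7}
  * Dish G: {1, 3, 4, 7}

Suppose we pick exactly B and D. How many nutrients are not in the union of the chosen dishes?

Union of B, D = {1, 2, 5, 7}.
Not covered: 3, 4, 6 — 3 nutrients.

3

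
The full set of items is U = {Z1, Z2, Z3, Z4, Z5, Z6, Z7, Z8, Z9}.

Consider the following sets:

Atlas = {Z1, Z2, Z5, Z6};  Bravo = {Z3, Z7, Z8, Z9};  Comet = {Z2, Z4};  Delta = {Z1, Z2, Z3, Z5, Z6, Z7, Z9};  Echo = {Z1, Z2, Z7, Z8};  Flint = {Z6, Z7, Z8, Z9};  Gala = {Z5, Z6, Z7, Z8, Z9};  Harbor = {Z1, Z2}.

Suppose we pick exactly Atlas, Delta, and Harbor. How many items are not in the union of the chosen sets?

2

Union of Atlas, Delta, Harbor = {Z1, Z2, Z3, Z5, Z6, Z7, Z9}.
Not covered: Z4, Z8 — 2 items.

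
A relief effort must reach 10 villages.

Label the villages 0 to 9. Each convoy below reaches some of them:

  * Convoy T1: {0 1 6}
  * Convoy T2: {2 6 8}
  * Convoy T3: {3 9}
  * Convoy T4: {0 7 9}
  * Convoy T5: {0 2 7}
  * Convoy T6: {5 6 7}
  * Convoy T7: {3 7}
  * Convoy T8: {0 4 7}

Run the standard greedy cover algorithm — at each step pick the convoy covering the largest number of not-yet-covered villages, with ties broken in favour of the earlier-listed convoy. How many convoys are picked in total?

Greedy: pick T1 (covers 3 new) → pick T2 (covers 2 new) → pick T3 (covers 2 new) → pick T6 (covers 2 new) → pick T8 (covers 1 new). Total picks: 5.

5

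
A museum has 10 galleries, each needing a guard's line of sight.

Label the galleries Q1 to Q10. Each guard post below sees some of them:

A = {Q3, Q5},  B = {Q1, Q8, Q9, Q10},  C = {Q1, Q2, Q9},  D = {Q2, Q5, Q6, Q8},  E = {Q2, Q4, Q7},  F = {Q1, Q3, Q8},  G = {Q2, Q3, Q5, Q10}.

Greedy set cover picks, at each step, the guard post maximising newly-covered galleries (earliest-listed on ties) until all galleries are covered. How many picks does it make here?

Greedy: pick B (covers 4 new) → pick D (covers 3 new) → pick E (covers 2 new) → pick A (covers 1 new). Total picks: 4.

4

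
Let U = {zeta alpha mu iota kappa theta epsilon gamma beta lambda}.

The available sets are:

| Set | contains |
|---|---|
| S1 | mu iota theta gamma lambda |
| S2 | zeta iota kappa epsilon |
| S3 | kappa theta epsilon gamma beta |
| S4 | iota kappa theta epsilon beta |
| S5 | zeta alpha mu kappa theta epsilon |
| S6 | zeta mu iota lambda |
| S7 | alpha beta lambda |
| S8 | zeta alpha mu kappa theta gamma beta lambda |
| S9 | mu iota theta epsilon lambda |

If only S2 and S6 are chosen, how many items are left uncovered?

Union of S2, S6 = {zeta, mu, iota, kappa, epsilon, lambda}.
Not covered: alpha, theta, gamma, beta — 4 items.

4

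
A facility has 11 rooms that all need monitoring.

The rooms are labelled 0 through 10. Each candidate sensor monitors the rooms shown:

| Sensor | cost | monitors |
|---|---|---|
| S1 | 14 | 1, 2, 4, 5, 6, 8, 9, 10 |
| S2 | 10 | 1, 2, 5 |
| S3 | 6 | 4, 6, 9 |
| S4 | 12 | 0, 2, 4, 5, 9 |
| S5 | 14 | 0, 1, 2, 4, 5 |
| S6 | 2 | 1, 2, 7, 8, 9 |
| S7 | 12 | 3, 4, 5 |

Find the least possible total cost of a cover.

S1, S4, S6, S7 together cover every room (S1 ∪ S4 ∪ S6 ∪ S7 = {0, 1, 2, 3, 4, 5, 6, 7, 8, 9, 10}); total cost 14 + 12 + 2 + 12 = 40.
The greedy pick S6, S3, S4, S7, S1 costs 46; no covering selection beats 40.

40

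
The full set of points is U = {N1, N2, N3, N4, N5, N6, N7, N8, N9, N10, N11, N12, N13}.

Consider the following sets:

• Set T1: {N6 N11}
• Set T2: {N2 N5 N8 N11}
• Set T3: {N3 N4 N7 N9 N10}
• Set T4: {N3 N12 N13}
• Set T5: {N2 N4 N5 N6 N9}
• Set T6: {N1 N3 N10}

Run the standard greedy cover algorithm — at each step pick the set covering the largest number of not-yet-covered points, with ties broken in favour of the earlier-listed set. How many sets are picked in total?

5

Greedy: pick T3 (covers 5 new) → pick T2 (covers 4 new) → pick T4 (covers 2 new) → pick T1 (covers 1 new) → pick T6 (covers 1 new). Total picks: 5.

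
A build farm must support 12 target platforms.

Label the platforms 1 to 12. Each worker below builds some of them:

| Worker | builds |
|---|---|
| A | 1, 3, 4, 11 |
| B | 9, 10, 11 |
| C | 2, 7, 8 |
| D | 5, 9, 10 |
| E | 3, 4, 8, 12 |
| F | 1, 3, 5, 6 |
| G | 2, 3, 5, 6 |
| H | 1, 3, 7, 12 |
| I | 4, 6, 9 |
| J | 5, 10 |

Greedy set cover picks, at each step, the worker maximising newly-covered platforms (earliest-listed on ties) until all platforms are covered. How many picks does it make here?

Greedy: pick A (covers 4 new) → pick C (covers 3 new) → pick D (covers 3 new) → pick E (covers 1 new) → pick F (covers 1 new). Total picks: 5.
(The true minimum cover uses only 4 workers, so greedy is not optimal here.)

5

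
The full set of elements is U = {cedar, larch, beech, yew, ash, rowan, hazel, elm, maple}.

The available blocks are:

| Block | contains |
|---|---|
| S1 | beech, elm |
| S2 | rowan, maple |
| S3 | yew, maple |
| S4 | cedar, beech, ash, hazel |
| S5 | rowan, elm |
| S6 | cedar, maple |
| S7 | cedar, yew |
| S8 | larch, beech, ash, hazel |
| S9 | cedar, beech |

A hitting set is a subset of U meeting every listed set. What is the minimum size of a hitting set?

The 4 elements {cedar, beech, elm, maple} hit every block.
No choice of 3 elements meets every block, so 4 is the minimum.

4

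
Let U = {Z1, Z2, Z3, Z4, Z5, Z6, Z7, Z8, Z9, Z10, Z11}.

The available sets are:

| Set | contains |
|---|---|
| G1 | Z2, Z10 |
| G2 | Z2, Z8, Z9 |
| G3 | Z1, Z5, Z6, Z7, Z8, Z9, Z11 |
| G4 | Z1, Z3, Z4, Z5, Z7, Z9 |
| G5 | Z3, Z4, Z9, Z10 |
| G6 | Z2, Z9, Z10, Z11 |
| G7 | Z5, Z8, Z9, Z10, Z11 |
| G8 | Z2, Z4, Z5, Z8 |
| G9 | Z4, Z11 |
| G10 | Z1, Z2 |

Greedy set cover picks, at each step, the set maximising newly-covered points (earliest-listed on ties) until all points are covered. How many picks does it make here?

Greedy: pick G3 (covers 7 new) → pick G5 (covers 3 new) → pick G1 (covers 1 new). Total picks: 3.

3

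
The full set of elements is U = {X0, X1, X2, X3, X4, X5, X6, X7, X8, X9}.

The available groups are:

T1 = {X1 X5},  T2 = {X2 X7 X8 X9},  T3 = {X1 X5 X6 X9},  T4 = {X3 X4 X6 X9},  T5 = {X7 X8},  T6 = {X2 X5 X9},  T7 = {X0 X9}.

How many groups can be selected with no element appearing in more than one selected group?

T1, T5, T7 are pairwise disjoint (T1={X1,X5}; T5={X7,X8}; T7={X0,X9}).
Every remaining group overlaps one of these, and no 4 of the listed groups are pairwise disjoint, so 3 is the maximum.

3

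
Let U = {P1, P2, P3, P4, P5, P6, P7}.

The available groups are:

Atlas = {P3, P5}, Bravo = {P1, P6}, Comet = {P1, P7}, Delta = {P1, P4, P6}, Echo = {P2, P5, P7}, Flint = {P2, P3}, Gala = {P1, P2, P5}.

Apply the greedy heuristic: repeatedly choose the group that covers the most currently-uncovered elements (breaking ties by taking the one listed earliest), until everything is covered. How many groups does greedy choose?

3

Greedy: pick Delta (covers 3 new) → pick Echo (covers 3 new) → pick Atlas (covers 1 new). Total picks: 3.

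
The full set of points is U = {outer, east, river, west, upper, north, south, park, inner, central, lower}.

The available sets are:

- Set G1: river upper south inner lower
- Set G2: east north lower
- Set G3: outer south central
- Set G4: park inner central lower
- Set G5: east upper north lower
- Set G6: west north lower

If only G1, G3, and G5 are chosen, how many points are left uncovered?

Union of G1, G3, G5 = {outer, east, river, upper, north, south, inner, central, lower}.
Not covered: west, park — 2 points.

2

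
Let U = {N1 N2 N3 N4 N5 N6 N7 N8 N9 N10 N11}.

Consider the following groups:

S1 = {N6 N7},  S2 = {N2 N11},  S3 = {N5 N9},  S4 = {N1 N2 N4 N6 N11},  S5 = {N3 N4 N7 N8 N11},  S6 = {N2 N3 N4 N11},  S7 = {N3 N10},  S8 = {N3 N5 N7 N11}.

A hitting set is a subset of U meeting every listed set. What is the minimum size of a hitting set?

4

Take H = {N2, N3, N7, N9}. Each listed group contains at least one of these, so H is a hitting set of size 4.
The groups S1, S2, S3, S7 are pairwise disjoint, so any hitting set needs a separate point for each — at least 4. Hence 4 is optimal.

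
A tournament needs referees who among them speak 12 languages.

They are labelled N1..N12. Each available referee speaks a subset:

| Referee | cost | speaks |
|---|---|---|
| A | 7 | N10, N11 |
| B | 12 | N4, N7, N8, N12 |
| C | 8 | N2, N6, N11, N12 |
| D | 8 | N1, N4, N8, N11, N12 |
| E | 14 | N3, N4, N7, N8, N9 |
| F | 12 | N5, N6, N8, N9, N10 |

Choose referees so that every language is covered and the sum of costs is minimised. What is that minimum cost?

C, D, E, F together cover every language (C ∪ D ∪ E ∪ F = {N1, N2, N3, N4, N5, N6, N7, N8, N9, N10, N11, N12}); total cost 8 + 8 + 14 + 12 = 42.
No covering selection has total cost below 42.

42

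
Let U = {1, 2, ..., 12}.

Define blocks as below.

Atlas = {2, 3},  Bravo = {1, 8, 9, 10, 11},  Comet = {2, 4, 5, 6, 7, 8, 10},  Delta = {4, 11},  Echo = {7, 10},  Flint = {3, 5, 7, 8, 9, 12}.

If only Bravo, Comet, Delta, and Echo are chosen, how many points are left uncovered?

Union of Bravo, Comet, Delta, Echo = {1, 2, 4, 5, 6, 7, 8, 9, 10, 11}.
Not covered: 3, 12 — 2 points.

2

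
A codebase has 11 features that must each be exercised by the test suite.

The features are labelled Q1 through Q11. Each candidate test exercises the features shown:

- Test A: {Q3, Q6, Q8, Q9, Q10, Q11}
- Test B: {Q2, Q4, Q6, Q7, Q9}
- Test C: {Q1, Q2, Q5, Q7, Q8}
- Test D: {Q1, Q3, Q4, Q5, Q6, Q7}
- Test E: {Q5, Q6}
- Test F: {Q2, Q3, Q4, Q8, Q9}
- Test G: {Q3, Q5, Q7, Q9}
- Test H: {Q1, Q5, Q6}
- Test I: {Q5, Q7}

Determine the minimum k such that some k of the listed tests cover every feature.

3

Take {A, B, D}. Their union is {Q1, Q2, Q3, Q4, Q5, Q6, Q7, Q8, Q9, Q10, Q11}, which is all 11 features.
Only A contains Q10, so A is forced; the remaining 5 features need at least 2 more tests (each remaining test adds at most 4) — so at least 3 tests are needed, and 3 is optimal.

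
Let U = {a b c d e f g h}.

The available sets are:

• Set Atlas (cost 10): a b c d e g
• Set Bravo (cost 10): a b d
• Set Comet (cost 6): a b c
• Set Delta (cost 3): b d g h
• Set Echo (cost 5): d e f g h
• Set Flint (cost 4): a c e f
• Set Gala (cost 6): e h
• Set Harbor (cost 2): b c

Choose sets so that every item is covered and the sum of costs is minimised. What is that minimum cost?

Delta, Flint together cover every item (Delta ∪ Flint = {a, b, c, d, e, f, g, h}); total cost 3 + 4 = 7.
No covering selection has total cost below 7.

7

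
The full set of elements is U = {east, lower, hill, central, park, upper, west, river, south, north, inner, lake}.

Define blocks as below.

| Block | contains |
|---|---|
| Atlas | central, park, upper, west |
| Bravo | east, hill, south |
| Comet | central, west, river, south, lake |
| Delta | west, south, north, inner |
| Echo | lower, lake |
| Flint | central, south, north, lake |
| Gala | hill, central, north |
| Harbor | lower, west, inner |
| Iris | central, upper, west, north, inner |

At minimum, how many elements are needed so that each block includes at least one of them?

3

H = {hill, west, lake} meets every block (each contains at least one member of H), and |H| = 3.
The blocks Bravo, Echo, Iris are pairwise disjoint, so any hitting set needs a separate element for each — at least 3. Hence 3 is optimal.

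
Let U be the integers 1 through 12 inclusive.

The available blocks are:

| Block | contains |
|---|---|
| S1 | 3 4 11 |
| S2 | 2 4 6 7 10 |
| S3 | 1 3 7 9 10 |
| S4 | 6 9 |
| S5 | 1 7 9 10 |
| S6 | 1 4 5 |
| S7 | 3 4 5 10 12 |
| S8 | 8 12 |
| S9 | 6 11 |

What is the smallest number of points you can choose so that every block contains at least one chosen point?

4

H = {4, 6, 7, 8} meets every block (each contains at least one member of H), and |H| = 4.
No choice of 3 points meets every block, so 4 is the minimum.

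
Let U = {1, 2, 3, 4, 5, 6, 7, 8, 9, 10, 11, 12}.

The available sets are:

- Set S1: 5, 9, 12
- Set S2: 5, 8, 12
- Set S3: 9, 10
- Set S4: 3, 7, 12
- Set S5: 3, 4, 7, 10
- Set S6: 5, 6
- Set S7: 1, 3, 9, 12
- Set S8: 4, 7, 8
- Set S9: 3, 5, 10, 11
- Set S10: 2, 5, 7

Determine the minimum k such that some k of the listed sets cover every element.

5

S6 and S7 and S8 and S9 and S10 together: S6 ∪ S7 ∪ S8 ∪ S9 ∪ S10 = {1, 2, 3, 4, 5, 6, 7, 8, 9, 10, 11, 12} — every element is covered.
No 4 of the 10 sets cover everything (all 210 combinations miss at least one element), so 5 is optimal.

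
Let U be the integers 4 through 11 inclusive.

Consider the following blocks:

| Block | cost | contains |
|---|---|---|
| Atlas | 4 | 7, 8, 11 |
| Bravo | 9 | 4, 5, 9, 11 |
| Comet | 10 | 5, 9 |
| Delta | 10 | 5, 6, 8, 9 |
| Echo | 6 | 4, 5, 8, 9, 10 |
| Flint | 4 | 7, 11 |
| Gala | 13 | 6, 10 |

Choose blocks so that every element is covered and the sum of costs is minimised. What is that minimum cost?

20

Atlas, Delta, Echo together cover every element (Atlas ∪ Delta ∪ Echo = {4, 5, 6, 7, 8, 9, 10, 11}); total cost 4 + 10 + 6 = 20.
No covering selection has total cost below 20.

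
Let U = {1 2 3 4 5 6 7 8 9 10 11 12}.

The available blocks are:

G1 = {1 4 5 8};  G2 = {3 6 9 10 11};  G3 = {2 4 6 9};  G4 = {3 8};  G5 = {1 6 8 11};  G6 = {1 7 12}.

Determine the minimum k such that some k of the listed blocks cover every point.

G1 and G2 and G3 and G6 together: G1 ∪ G2 ∪ G3 ∪ G6 = {1, 2, 3, 4, 5, 6, 7, 8, 9, 10, 11, 12} — every point is covered.
Only G3 contains 2, so G3 is forced; the remaining 8 points need at least 3 more blocks (each remaining block adds at most 3) — so at least 4 blocks are needed, and 4 is optimal.

4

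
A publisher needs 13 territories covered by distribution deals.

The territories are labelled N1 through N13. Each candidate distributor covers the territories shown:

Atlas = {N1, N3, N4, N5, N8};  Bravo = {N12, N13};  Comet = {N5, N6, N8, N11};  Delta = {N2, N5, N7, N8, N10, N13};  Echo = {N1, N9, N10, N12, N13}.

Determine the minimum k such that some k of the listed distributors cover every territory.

Atlas and Comet and Delta and Echo together: Atlas ∪ Comet ∪ Delta ∪ Echo = {N1, N2, N3, N4, N5, N6, N7, N8, N9, N10, N11, N12, N13} — every territory is covered.
Only Delta contains N2, so Delta is forced; the remaining 7 territories need at least 3 more distributors (each remaining distributor adds at most 3) — so at least 4 distributors are needed, and 4 is optimal.

4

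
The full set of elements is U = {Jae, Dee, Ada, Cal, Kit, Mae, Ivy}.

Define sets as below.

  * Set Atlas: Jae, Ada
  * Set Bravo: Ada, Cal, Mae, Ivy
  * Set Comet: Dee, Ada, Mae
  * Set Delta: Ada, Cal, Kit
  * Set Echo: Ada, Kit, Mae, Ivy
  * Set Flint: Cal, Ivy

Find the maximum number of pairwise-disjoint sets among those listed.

2

Atlas, Flint are pairwise disjoint (Atlas={Jae,Ada}; Flint={Cal,Ivy}).
Every remaining set overlaps one of these, and no 3 of the listed sets are pairwise disjoint, so 2 is the maximum.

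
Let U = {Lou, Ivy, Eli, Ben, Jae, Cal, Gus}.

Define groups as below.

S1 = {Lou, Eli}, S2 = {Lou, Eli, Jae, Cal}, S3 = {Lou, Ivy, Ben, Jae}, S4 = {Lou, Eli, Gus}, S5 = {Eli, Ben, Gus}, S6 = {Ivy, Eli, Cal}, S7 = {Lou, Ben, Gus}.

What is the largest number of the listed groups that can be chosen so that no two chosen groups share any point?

2

S6, S7 are pairwise disjoint (S6={Ivy,Eli,Cal}; S7={Lou,Ben,Gus}).
Every remaining group overlaps one of these, and no 3 of the listed groups are pairwise disjoint, so 2 is the maximum.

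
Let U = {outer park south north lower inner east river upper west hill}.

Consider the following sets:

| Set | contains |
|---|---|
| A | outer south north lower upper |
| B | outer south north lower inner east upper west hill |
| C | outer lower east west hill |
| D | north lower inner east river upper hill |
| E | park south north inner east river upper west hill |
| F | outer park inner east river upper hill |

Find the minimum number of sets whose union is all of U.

Take {B, F}. Their union is {outer, park, south, north, lower, inner, east, river, upper, west, hill}, which is all 11 items.
No single set has all 11 items (the largest, B, has 9), so 2 is optimal.

2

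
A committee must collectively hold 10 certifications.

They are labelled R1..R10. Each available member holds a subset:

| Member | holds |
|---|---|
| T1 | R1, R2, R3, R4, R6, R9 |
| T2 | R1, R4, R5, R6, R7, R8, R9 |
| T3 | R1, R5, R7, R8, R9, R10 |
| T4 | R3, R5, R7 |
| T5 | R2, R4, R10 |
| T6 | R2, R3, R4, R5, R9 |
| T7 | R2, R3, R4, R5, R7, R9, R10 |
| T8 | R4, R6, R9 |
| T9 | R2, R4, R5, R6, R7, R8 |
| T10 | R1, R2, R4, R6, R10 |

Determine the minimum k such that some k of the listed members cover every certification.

2

T1 and T3 together: T1 ∪ T3 = {R1, R2, R3, R4, R5, R6, R7, R8, R9, R10} — every certification is covered.
No single member has all 10 certifications (the largest, T2, has 7), so 2 is optimal.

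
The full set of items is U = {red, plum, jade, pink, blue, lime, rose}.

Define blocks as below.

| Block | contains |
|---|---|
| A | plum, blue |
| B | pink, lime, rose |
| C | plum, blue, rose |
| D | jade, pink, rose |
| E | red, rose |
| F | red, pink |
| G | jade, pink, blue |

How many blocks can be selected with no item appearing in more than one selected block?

A, B are pairwise disjoint (A={plum,blue}; B={pink,lime,rose}).
Every remaining block overlaps one of these, and no 3 of the listed blocks are pairwise disjoint, so 2 is the maximum.

2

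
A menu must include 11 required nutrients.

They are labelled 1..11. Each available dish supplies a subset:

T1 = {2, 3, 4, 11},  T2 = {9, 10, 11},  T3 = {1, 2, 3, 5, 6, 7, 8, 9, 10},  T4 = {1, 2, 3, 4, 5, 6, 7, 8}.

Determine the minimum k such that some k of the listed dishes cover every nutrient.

2

Take {T1, T3}. Their union is {1, 2, 3, 4, 5, 6, 7, 8, 9, 10, 11}, which is all 11 nutrients.
No single dish has all 11 nutrients (the largest, T3, has 9), so 2 is optimal.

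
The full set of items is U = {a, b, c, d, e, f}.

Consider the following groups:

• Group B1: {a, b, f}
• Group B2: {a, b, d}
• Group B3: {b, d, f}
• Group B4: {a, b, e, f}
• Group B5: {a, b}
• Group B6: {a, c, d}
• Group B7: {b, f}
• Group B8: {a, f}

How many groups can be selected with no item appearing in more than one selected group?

2

B6, B7 are pairwise disjoint (B6={a,c,d}; B7={b,f}).
Every remaining group overlaps one of these, and no 3 of the listed groups are pairwise disjoint, so 2 is the maximum.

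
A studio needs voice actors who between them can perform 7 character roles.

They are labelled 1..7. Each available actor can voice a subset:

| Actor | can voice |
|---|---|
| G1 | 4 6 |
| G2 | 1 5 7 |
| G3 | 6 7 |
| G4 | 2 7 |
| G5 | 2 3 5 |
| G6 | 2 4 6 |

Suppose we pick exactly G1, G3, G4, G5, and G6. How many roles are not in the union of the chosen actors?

1

Union of G1, G3, G4, G5, G6 = {2, 3, 4, 5, 6, 7}.
Not covered: 1 — 1 role.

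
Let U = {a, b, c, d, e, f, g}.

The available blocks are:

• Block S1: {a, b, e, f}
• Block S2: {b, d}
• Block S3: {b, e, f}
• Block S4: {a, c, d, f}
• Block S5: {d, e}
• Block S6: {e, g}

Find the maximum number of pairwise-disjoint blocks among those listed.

S4, S6 are pairwise disjoint (S4={a,c,d,f}; S6={e,g}).
Every remaining block overlaps one of these, and no 3 of the listed blocks are pairwise disjoint, so 2 is the maximum.

2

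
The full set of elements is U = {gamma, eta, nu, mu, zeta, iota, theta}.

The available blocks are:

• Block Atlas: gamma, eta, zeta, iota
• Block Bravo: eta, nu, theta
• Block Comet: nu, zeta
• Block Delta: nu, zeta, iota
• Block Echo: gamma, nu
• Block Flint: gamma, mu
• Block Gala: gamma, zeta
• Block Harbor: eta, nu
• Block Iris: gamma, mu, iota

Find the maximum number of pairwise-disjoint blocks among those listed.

2

Bravo, Iris are pairwise disjoint (Bravo={eta,nu,theta}; Iris={gamma,mu,iota}).
Every remaining block overlaps one of these, and no 3 of the listed blocks are pairwise disjoint, so 2 is the maximum.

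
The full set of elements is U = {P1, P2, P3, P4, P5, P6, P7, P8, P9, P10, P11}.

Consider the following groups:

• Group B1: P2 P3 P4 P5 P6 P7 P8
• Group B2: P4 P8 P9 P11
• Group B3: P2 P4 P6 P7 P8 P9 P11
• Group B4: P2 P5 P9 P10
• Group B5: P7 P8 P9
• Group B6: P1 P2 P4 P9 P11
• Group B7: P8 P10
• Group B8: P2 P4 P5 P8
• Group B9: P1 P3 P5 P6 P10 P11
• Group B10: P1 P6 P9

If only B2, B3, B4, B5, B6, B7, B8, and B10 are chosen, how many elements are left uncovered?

Union of B2, B3, B4, B5, B6, B7, B8, B10 = {P1, P2, P4, P5, P6, P7, P8, P9, P10, P11}.
Not covered: P3 — 1 element.

1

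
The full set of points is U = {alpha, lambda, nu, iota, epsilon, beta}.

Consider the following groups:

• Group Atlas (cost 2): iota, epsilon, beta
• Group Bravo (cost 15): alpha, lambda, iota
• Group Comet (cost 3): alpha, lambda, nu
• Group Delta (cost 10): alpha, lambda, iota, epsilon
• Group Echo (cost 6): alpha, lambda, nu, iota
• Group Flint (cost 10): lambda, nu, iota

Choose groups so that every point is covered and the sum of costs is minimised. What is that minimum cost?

5

Atlas, Comet together cover every point (Atlas ∪ Comet = {alpha, lambda, nu, iota, epsilon, beta}); total cost 2 + 3 = 5.
No covering selection has total cost below 5.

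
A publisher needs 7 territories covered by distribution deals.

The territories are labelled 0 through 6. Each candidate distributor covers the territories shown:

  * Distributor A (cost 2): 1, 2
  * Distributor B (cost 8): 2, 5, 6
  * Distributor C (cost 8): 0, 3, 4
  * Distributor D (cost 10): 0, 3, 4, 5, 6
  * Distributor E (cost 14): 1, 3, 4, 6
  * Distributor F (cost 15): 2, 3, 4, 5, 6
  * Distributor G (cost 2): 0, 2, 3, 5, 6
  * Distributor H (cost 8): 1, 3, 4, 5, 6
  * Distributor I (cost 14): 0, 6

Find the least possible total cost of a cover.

10

G, H together cover every territory (G ∪ H = {0, 1, 2, 3, 4, 5, 6}); total cost 2 + 8 = 10.
The greedy pick G, A, C costs 12; no covering selection beats 10.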